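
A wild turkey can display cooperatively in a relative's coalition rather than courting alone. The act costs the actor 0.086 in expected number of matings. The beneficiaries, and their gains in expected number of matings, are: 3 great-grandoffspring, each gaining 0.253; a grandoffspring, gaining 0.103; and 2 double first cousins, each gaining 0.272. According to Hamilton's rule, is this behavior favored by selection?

Yes

Hamilton's rule: the trait is favored when the sum of r·B over every recipient exceeds the actor's cost C.
r to a great-grandoffspring = 1/8 (three parent–offspring links: r = (1/2)^3 = 1/8).
r to a grandoffspring = 0.25 (two parent–offspring links: r = (1/2)^2 = 1/4).
r to a double first cousin = 1/4 (double first cousins share both grandparent pairs — four paths of length 4: r = 4·(1/2)^4 = 1/4).
Summing one r·B term per recipient: 3·0.125·0.253 + 1·0.25·0.103 + 2·0.25·0.272 = 0.256625.
0.256625 > 0.086: the indirect benefit exceeds the cost.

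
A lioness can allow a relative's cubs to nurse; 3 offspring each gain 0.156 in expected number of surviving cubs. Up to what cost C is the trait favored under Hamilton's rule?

r to an offspring = 0.5 (one parent–offspring link: r = (1/2)^1 = 1/2).
Hamilton's rule: n·r·B > C, so the trait is favored while C < n·r·B = 3·0.5·0.156 = 0.234.

0.234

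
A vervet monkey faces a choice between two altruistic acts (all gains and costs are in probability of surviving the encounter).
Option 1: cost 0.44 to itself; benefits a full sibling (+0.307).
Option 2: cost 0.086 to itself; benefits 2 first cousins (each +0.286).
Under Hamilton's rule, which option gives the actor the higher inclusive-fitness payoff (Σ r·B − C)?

Option 1: r to a full sibling = 0.5.
Option 1: Σ r·B − C = (1·0.5·0.307) − 0.44 = -0.2865.
Option 2: r to a first cousin = 0.125.
Option 2: Σ r·B − C = (2·0.125·0.286) − 0.086 = -0.0145.
Option 2 has the higher net inclusive-fitness payoff.

Option 2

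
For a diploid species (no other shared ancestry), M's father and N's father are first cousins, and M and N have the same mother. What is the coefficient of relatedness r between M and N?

0.28125

Independent pedigree routes through distinct common ancestors add.
M and N are related in two ways: second cousins through their fathers (r = 1/32) and half-sibs through their shared mother (r = 1/4).
r = 1/32 + 1/4 = 9/32 = 0.28125.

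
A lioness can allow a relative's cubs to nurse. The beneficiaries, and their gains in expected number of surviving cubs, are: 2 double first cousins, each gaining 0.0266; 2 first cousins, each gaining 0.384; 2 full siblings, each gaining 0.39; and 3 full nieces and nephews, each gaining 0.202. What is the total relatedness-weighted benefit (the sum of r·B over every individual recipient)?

0.6508

r to a double first cousin = 0.25 (double first cousins share both grandparent pairs — four paths of length 4: r = 4·(1/2)^4 = 1/4).
r to a first cousin = 0.125 (first cousins share one grandparent pair — two paths of length 4: r = 2·(1/2)^4 = 1/8).
r to a full sibling = 0.5 (full sibs share both parents — two paths of length 2: r = 2·(1/2)^2 = 1/2).
r to a full niece or nephew = 0.25 (full aunt/uncle↔niece/nephew: two paths of length 3 through the shared grandparent pair: r = 2·(1/2)^3 = 1/4).
Summing one r·B term per recipient: 2·0.25·0.0266 + 2·0.125·0.384 + 2·0.5·0.39 + 3·0.25·0.202 = 0.6508.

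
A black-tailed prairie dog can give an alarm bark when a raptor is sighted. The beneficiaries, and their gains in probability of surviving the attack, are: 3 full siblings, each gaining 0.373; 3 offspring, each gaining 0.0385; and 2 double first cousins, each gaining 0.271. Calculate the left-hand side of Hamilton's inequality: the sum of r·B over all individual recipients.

0.75275

r to a full sibling = 1/2 (full sibs share both parents — two paths of length 2: r = 2·(1/2)^2 = 1/2).
r to an offspring = 1/2 (one parent–offspring link: r = (1/2)^1 = 1/2).
r to a double first cousin = 0.25 (double first cousins share both grandparent pairs — four paths of length 4: r = 4·(1/2)^4 = 1/4).
Summing one r·B term per recipient: 3·0.5·0.373 + 3·0.5·0.0385 + 2·0.25·0.271 = 0.75275.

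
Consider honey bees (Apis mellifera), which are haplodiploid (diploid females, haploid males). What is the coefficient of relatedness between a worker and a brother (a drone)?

Her haploid brother carries none of their father's genes and a random half of their mother's genome; that half matches the maternal half of her own genome with probability 1/2: r = 1/2 · 1/2 = 1/4.

0.25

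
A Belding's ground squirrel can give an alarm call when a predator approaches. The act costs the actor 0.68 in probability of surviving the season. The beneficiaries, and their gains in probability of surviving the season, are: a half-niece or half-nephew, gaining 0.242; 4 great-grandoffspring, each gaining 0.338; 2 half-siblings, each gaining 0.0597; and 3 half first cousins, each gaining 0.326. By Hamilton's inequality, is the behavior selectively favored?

No

Hamilton's rule: the trait is favored when the sum of r·B over every recipient exceeds the actor's cost C.
r to a half-niece or half-nephew = 0.125 (half-aunt/uncle↔niece/nephew: one path of length 3: r = (1/2)^3 = 1/8).
r to a great-grandoffspring = 1/8 (three parent–offspring links: r = (1/2)^3 = 1/8).
r to a half-sibling = 1/4 (half-sibs share one parent — one path of length 2: r = (1/2)^2 = 1/4).
r to a half first cousin = 0.0625 (half first cousins share one grandparent — one path of length 4: r = (1/2)^4 = 1/16).
Summing one r·B term per recipient: 1·0.125·0.242 + 4·0.125·0.338 + 2·0.25·0.0597 + 3·0.0625·0.326 = 0.290225.
0.290225 < 0.68: the indirect benefit is less than the cost.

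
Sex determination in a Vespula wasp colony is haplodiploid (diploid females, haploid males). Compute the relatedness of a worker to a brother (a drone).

Her haploid brother carries none of their father's genes and a random half of their mother's genome; that half matches the maternal half of her own genome with probability 1/2: r = 1/2 · 1/2 = 1/4.

0.25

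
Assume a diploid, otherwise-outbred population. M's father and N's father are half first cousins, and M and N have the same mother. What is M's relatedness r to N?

0.265625

With two independent routes of shared ancestry, r is the sum of the two contributions.
M and N are related in two ways: half second cousins through their fathers (r = 1/64) and half-sibs through their shared mother (r = 1/4).
r = 1/64 + 1/4 = 0.265625.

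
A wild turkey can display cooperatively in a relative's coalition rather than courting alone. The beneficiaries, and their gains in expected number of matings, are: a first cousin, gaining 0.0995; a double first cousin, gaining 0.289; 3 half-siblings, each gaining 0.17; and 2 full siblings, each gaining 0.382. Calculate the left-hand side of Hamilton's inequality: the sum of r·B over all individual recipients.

0.5941875

r to a first cousin = 1/8 (first cousins share one grandparent pair — two paths of length 4: r = 2·(1/2)^4 = 1/8).
r to a double first cousin = 1/4 (double first cousins share both grandparent pairs — four paths of length 4: r = 4·(1/2)^4 = 1/4).
r to a half-sibling = 1/4 (half-sibs share one parent — one path of length 2: r = (1/2)^2 = 1/4).
r to a full sibling = 0.5 (full sibs share both parents — two paths of length 2: r = 2·(1/2)^2 = 1/2).
Summing one r·B term per recipient: 1·0.125·0.0995 + 1·0.25·0.289 + 3·0.25·0.17 + 2·0.5·0.382 = 0.5941875.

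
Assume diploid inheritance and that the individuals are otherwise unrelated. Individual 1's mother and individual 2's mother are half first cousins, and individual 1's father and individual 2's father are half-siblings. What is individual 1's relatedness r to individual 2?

0.078125

With two independent routes of shared ancestry, r is the sum of the two contributions.
Individual 1 and individual 2 are related in two ways: half second cousins through their mothers (r = 1/64) and half first cousins through their fathers (r = 1/16).
r = 1/64 + 1/16 = 5/64 = 0.078125.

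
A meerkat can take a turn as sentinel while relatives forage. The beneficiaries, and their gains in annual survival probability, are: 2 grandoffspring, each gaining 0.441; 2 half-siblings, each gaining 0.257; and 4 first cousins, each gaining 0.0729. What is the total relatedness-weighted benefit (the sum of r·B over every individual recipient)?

0.38545

r to a grandoffspring = 1/4 (two parent–offspring links: r = (1/2)^2 = 1/4).
r to a half-sibling = 0.25 (half-sibs share one parent — one path of length 2: r = (1/2)^2 = 1/4).
r to a first cousin = 0.125 (first cousins share one grandparent pair — two paths of length 4: r = 2·(1/2)^4 = 1/8).
Summing one r·B term per recipient: 2·0.25·0.441 + 2·0.25·0.257 + 4·0.125·0.0729 = 0.38545.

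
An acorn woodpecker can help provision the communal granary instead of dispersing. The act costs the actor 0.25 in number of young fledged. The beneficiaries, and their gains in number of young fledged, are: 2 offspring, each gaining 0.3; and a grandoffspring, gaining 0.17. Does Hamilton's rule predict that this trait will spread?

Yes

Hamilton's rule: the trait is favored when the sum of r·B over every recipient exceeds the actor's cost C.
r to an offspring = 1/2 (one parent–offspring link: r = (1/2)^1 = 1/2).
r to a grandoffspring = 0.25 (two parent–offspring links: r = (1/2)^2 = 1/4).
Summing one r·B term per recipient: 2·0.5·0.3 + 1·0.25·0.17 = 0.3425.
0.3425 > 0.25: the indirect benefit exceeds the cost.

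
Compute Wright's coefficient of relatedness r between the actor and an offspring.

0.5

One parent–offspring link: r = (1/2)^1 = 1/2.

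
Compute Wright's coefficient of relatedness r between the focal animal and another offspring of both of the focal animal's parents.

0.5

Each parent–offspring link contributes a factor of 1/2, and independent paths through distinct common ancestors add.
Full sibs share both parents — two paths of length 2: r = 2·(1/2)^2 = 1/2.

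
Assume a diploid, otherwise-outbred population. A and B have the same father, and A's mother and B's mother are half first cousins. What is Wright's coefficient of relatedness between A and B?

Relatedness sums over independent paths through distinct common ancestors.
A and B are related in two ways: half-sibs through their shared father (r = 1/4) and half second cousins through their mothers (r = 1/64).
r = 1/4 + 1/64 = 17/64 = 0.265625.

0.265625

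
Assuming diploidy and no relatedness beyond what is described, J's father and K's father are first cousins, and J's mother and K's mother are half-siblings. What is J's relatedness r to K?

Wright's path rule: contributions from independent ancestry routes add.
J and K are related in two ways: second cousins through their fathers (r = 1/32) and half first cousins through their mothers (r = 1/16).
r = 1/32 + 1/16 = 0.09375.

0.09375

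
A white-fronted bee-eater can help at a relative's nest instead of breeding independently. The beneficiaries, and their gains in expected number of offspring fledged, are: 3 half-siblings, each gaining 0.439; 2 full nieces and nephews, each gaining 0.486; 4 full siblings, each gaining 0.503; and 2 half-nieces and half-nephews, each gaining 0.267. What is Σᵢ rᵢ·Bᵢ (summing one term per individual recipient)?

1.645

r to a half-sibling = 1/4 (half-sibs share one parent — one path of length 2: r = (1/2)^2 = 1/4).
r to a full niece or nephew = 1/4 (full aunt/uncle↔niece/nephew: two paths of length 3 through the shared grandparent pair: r = 2·(1/2)^3 = 1/4).
r to a full sibling = 0.5 (full sibs share both parents — two paths of length 2: r = 2·(1/2)^2 = 1/2).
r to a half-niece or half-nephew = 1/8 (half-aunt/uncle↔niece/nephew: one path of length 3: r = (1/2)^3 = 1/8).
Summing one r·B term per recipient: 3·0.25·0.439 + 2·0.25·0.486 + 4·0.5·0.503 + 2·0.125·0.267 = 1.645.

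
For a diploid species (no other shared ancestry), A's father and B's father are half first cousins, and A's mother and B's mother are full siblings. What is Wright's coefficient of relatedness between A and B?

0.140625

Wright's path rule: contributions from independent ancestry routes add.
A and B are related in two ways: half second cousins through their fathers (r = 1/64) and first cousins through their mothers (r = 1/8).
r = 1/64 + 1/8 = 0.140625.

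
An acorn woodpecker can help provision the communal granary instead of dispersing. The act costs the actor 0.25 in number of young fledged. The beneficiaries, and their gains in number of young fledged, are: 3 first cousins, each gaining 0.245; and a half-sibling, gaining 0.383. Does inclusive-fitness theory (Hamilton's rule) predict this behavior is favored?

No

Hamilton's rule: the trait is favored when the sum of r·B over every recipient exceeds the actor's cost C.
r to a first cousin = 1/8 (first cousins share one grandparent pair — two paths of length 4: r = 2·(1/2)^4 = 1/8).
r to a half-sibling = 0.25 (half-sibs share one parent — one path of length 2: r = (1/2)^2 = 1/4).
Summing one r·B term per recipient: 3·0.125·0.245 + 1·0.25·0.383 = 0.187625.
0.187625 < 0.25: the indirect benefit is less than the cost.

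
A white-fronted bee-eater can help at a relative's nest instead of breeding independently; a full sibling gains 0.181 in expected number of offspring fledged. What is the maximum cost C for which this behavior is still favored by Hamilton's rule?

0.0905

r to a full sibling = 1/2 (full sibs share both parents — two paths of length 2: r = 2·(1/2)^2 = 1/2).
Hamilton's rule: n·r·B > C, so the trait is favored while C < n·r·B = 1·0.5·0.181 = 0.0905.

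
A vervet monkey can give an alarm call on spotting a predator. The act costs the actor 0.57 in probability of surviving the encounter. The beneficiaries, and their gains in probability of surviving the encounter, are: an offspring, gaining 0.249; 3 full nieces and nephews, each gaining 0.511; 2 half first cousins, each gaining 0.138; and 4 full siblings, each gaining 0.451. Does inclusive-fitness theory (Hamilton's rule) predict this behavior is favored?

Yes

Hamilton's rule: the trait is favored when the sum of r·B over every recipient exceeds the actor's cost C.
r to an offspring = 0.5 (one parent–offspring link: r = (1/2)^1 = 1/2).
r to a full niece or nephew = 1/4 (full aunt/uncle↔niece/nephew: two paths of length 3 through the shared grandparent pair: r = 2·(1/2)^3 = 1/4).
r to a half first cousin = 1/16 (half first cousins share one grandparent — one path of length 4: r = (1/2)^4 = 1/16).
r to a full sibling = 0.5 (full sibs share both parents — two paths of length 2: r = 2·(1/2)^2 = 1/2).
Summing one r·B term per recipient: 1·0.5·0.249 + 3·0.25·0.511 + 2·0.0625·0.138 + 4·0.5·0.451 = 1.427.
1.427 > 0.57: the indirect benefit exceeds the cost.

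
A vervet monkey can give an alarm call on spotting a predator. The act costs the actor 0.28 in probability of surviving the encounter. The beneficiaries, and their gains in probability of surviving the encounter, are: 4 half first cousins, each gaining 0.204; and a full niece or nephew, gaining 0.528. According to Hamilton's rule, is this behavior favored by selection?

Hamilton's rule: the trait is favored when the sum of r·B over every recipient exceeds the actor's cost C.
r to a half first cousin = 1/16 (half first cousins share one grandparent — one path of length 4: r = (1/2)^4 = 1/16).
r to a full niece or nephew = 0.25 (full aunt/uncle↔niece/nephew: two paths of length 3 through the shared grandparent pair: r = 2·(1/2)^3 = 1/4).
Summing one r·B term per recipient: 4·0.0625·0.204 + 1·0.25·0.528 = 0.183.
0.183 < 0.28: the indirect benefit is less than the cost.

No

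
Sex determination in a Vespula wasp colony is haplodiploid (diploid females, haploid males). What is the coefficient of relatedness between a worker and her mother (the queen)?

0.5

One meiotic link between diploid queen and diploid daughter: r = 1/2.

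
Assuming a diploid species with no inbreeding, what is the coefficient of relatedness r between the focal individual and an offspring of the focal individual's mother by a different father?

Each parent–offspring link contributes a factor of 1/2, and independent paths through distinct common ancestors add.
Half-sibs share one parent — one path of length 2: r = (1/2)^2 = 1/4.

0.25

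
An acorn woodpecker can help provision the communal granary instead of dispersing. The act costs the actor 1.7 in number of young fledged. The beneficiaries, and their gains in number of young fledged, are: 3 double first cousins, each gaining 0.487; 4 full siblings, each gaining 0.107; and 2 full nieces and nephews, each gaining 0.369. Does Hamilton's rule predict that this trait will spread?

Hamilton's rule: the trait is favored when the sum of r·B over every recipient exceeds the actor's cost C.
r to a double first cousin = 1/4 (double first cousins share both grandparent pairs — four paths of length 4: r = 4·(1/2)^4 = 1/4).
r to a full sibling = 0.5 (full sibs share both parents — two paths of length 2: r = 2·(1/2)^2 = 1/2).
r to a full niece or nephew = 0.25 (full aunt/uncle↔niece/nephew: two paths of length 3 through the shared grandparent pair: r = 2·(1/2)^3 = 1/4).
Summing one r·B term per recipient: 3·0.25·0.487 + 4·0.5·0.107 + 2·0.25·0.369 = 0.76375.
0.76375 < 1.7: the indirect benefit is less than the cost.

No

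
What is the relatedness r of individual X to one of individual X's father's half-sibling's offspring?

0.0625

Each parent–offspring link contributes a factor of 1/2, and independent paths through distinct common ancestors add.
Half first cousins share one grandparent — one path of length 4: r = (1/2)^4 = 1/16.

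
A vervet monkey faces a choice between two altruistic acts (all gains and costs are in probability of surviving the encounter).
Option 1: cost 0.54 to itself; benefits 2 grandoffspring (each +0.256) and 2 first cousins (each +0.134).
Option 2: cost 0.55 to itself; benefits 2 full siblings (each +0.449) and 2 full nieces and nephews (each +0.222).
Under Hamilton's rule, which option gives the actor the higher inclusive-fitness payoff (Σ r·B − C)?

Option 1: r to a grandoffspring = 0.25.
Option 1: r to a first cousin = 0.125.
Option 1: Σ r·B − C = (2·0.25·0.256 + 2·0.125·0.134) − 0.54 = -0.3785.
Option 2: r to a full sibling = 0.5.
Option 2: r to a full niece or nephew = 0.25.
Option 2: Σ r·B − C = (2·0.5·0.449 + 2·0.25·0.222) − 0.55 = 0.01.
Option 2 has the higher net inclusive-fitness payoff.

Option 2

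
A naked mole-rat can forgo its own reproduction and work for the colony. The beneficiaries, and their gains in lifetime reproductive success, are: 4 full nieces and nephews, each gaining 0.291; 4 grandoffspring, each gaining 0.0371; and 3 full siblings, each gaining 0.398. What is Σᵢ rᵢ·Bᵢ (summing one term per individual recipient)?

r to a full niece or nephew = 0.25 (full aunt/uncle↔niece/nephew: two paths of length 3 through the shared grandparent pair: r = 2·(1/2)^3 = 1/4).
r to a grandoffspring = 1/4 (two parent–offspring links: r = (1/2)^2 = 1/4).
r to a full sibling = 0.5 (full sibs share both parents — two paths of length 2: r = 2·(1/2)^2 = 1/2).
Summing one r·B term per recipient: 4·0.25·0.291 + 4·0.25·0.0371 + 3·0.5·0.398 = 0.9251.

0.9251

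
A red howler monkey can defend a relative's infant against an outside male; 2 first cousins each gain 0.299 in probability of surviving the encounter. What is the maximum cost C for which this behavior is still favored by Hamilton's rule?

0.07475

r to a first cousin = 0.125 (first cousins share one grandparent pair — two paths of length 4: r = 2·(1/2)^4 = 1/8).
Hamilton's rule: n·r·B > C, so the trait is favored while C < n·r·B = 2·0.125·0.299 = 0.07475.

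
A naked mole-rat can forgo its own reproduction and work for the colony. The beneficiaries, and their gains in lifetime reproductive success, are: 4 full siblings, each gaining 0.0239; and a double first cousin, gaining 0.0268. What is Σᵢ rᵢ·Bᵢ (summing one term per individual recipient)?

0.0545

r to a full sibling = 1/2 (full sibs share both parents — two paths of length 2: r = 2·(1/2)^2 = 1/2).
r to a double first cousin = 0.25 (double first cousins share both grandparent pairs — four paths of length 4: r = 4·(1/2)^4 = 1/4).
Summing one r·B term per recipient: 4·0.5·0.0239 + 1·0.25·0.0268 = 0.0545.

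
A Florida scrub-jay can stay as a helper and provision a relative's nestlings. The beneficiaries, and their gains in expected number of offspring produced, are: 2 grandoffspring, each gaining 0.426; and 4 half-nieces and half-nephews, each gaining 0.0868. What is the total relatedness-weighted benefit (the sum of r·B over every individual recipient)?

0.2564

r to a grandoffspring = 0.25 (two parent–offspring links: r = (1/2)^2 = 1/4).
r to a half-niece or half-nephew = 1/8 (half-aunt/uncle↔niece/nephew: one path of length 3: r = (1/2)^3 = 1/8).
Summing one r·B term per recipient: 2·0.25·0.426 + 4·0.125·0.0868 = 0.2564.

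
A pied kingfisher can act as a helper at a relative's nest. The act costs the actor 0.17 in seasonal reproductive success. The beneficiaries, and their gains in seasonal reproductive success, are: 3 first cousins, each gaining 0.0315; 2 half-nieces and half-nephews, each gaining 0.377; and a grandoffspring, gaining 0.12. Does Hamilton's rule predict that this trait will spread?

Hamilton's rule: the trait is favored when the sum of r·B over every recipient exceeds the actor's cost C.
r to a first cousin = 0.125 (first cousins share one grandparent pair — two paths of length 4: r = 2·(1/2)^4 = 1/8).
r to a half-niece or half-nephew = 0.125 (half-aunt/uncle↔niece/nephew: one path of length 3: r = (1/2)^3 = 1/8).
r to a grandoffspring = 0.25 (two parent–offspring links: r = (1/2)^2 = 1/4).
Summing one r·B term per recipient: 3·0.125·0.0315 + 2·0.125·0.377 + 1·0.25·0.12 = 0.1360625.
0.1360625 < 0.17: the indirect benefit is less than the cost.

No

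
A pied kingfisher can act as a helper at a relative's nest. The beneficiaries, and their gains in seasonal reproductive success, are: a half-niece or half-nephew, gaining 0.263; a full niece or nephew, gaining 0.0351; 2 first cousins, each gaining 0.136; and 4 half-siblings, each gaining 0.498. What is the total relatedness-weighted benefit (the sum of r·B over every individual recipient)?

0.57365

r to a half-niece or half-nephew = 1/8 (half-aunt/uncle↔niece/nephew: one path of length 3: r = (1/2)^3 = 1/8).
r to a full niece or nephew = 1/4 (full aunt/uncle↔niece/nephew: two paths of length 3 through the shared grandparent pair: r = 2·(1/2)^3 = 1/4).
r to a first cousin = 1/8 (first cousins share one grandparent pair — two paths of length 4: r = 2·(1/2)^4 = 1/8).
r to a half-sibling = 0.25 (half-sibs share one parent — one path of length 2: r = (1/2)^2 = 1/4).
Summing one r·B term per recipient: 1·0.125·0.263 + 1·0.25·0.0351 + 2·0.125·0.136 + 4·0.25·0.498 = 0.57365.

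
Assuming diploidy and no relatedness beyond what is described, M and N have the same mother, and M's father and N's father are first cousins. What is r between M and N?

0.28125

Independent pedigree routes through distinct common ancestors add.
M and N are related in two ways: half-sibs through their shared mother (r = 1/4) and second cousins through their fathers (r = 1/32).
r = 1/4 + 1/32 = 0.28125.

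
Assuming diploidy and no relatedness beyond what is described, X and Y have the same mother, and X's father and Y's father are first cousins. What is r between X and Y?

With two independent routes of shared ancestry, r is the sum of the two contributions.
X and Y are related in two ways: half-sibs through their shared mother (r = 1/4) and second cousins through their fathers (r = 1/32).
r = 1/4 + 1/32 = 0.28125.

0.28125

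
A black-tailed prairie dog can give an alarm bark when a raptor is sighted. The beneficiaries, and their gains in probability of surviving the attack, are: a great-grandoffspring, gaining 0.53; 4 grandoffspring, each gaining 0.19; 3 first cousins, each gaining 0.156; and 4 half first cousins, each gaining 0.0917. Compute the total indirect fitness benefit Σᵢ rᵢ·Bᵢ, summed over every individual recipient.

r to a great-grandoffspring = 0.125 (three parent–offspring links: r = (1/2)^3 = 1/8).
r to a grandoffspring = 0.25 (two parent–offspring links: r = (1/2)^2 = 1/4).
r to a first cousin = 0.125 (first cousins share one grandparent pair — two paths of length 4: r = 2·(1/2)^4 = 1/8).
r to a half first cousin = 1/16 (half first cousins share one grandparent — one path of length 4: r = (1/2)^4 = 1/16).
Summing one r·B term per recipient: 1·0.125·0.53 + 4·0.25·0.19 + 3·0.125·0.156 + 4·0.0625·0.0917 = 0.337675.

0.337675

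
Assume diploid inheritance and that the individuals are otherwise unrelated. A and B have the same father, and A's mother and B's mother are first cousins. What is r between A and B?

With two independent routes of shared ancestry, r is the sum of the two contributions.
A and B are related in two ways: half-sibs through their shared father (r = 1/4) and second cousins through their mothers (r = 1/32).
r = 1/4 + 1/32 = 9/32 = 0.28125.

0.28125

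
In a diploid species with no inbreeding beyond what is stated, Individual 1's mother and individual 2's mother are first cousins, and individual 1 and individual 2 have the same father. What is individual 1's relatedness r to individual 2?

0.28125

With two independent routes of shared ancestry, r is the sum of the two contributions.
Individual 1 and individual 2 are related in two ways: second cousins through their mothers (r = 1/32) and half-sibs through their shared father (r = 1/4).
r = 1/32 + 1/4 = 9/32 = 0.28125.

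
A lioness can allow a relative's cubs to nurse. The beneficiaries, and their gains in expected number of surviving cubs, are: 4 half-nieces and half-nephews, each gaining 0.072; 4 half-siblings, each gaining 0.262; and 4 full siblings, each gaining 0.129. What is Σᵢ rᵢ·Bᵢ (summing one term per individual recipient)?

0.556

r to a half-niece or half-nephew = 1/8 (half-aunt/uncle↔niece/nephew: one path of length 3: r = (1/2)^3 = 1/8).
r to a half-sibling = 1/4 (half-sibs share one parent — one path of length 2: r = (1/2)^2 = 1/4).
r to a full sibling = 1/2 (full sibs share both parents — two paths of length 2: r = 2·(1/2)^2 = 1/2).
Summing one r·B term per recipient: 4·0.125·0.072 + 4·0.25·0.262 + 4·0.5·0.129 = 0.556.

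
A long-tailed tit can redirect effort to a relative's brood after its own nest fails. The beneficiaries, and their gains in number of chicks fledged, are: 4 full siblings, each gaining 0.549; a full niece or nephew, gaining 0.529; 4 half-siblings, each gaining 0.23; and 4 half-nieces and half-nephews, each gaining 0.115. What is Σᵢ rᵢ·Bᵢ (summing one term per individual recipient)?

r to a full sibling = 1/2 (full sibs share both parents — two paths of length 2: r = 2·(1/2)^2 = 1/2).
r to a full niece or nephew = 0.25 (full aunt/uncle↔niece/nephew: two paths of length 3 through the shared grandparent pair: r = 2·(1/2)^3 = 1/4).
r to a half-sibling = 0.25 (half-sibs share one parent — one path of length 2: r = (1/2)^2 = 1/4).
r to a half-niece or half-nephew = 1/8 (half-aunt/uncle↔niece/nephew: one path of length 3: r = (1/2)^3 = 1/8).
Summing one r·B term per recipient: 4·0.5·0.549 + 1·0.25·0.529 + 4·0.25·0.23 + 4·0.125·0.115 = 1.51775.

1.51775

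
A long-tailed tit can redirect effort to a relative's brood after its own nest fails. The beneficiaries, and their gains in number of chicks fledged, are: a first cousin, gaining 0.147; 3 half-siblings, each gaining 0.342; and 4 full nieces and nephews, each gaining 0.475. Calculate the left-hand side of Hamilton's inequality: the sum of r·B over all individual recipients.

0.749875

r to a first cousin = 0.125 (first cousins share one grandparent pair — two paths of length 4: r = 2·(1/2)^4 = 1/8).
r to a half-sibling = 0.25 (half-sibs share one parent — one path of length 2: r = (1/2)^2 = 1/4).
r to a full niece or nephew = 0.25 (full aunt/uncle↔niece/nephew: two paths of length 3 through the shared grandparent pair: r = 2·(1/2)^3 = 1/4).
Summing one r·B term per recipient: 1·0.125·0.147 + 3·0.25·0.342 + 4·0.25·0.475 = 0.749875.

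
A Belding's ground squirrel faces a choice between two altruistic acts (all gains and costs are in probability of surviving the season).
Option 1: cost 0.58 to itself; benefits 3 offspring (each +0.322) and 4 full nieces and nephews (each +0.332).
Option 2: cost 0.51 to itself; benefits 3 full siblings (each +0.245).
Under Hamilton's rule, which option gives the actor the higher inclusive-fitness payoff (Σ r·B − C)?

Option 1: r to an offspring = 0.5.
Option 1: r to a full niece or nephew = 0.25.
Option 1: Σ r·B − C = (3·0.5·0.322 + 4·0.25·0.332) − 0.58 = 0.235.
Option 2: r to a full sibling = 0.5.
Option 2: Σ r·B − C = (3·0.5·0.245) − 0.51 = -0.1425.
Option 1 has the higher net inclusive-fitness payoff.

Option 1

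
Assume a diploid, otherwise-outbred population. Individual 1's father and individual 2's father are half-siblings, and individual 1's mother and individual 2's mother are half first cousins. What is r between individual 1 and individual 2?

Independent pedigree routes through distinct common ancestors add.
Individual 1 and individual 2 are related in two ways: half first cousins through their fathers (r = 1/16) and half second cousins through their mothers (r = 1/64).
r = 1/16 + 1/64 = 5/64 = 0.078125.

0.078125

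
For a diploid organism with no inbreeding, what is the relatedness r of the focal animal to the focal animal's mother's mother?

0.25

Each parent–offspring link contributes a factor of 1/2, and independent paths through distinct common ancestors add.
Two parent–offspring links: r = (1/2)^2 = 1/4.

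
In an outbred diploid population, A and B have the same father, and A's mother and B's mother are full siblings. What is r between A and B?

Relatedness sums over independent paths through distinct common ancestors.
A and B are related in two ways: half-sibs through their shared father (r = 1/4) and first cousins through their mothers (r = 1/8).
r = 1/4 + 1/8 = 3/8 = 0.375.

0.375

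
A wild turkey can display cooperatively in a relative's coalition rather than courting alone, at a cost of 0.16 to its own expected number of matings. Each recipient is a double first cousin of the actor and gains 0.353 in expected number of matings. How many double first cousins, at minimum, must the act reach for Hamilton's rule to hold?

r to a double first cousin = 0.25 (double first cousins share both grandparent pairs — four paths of length 4: r = 4·(1/2)^4 = 1/4).
Hamilton's rule: n·r·B > C  ⇒  n > C/(r·B) = 0.16/(0.25·0.353) = 1.813.
The smallest integer exceeding 1.813 is 2.

2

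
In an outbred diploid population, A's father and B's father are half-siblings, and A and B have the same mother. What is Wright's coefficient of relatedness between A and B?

Independent pedigree routes through distinct common ancestors add.
A and B are related in two ways: half first cousins through their fathers (r = 1/16) and half-sibs through their shared mother (r = 1/4).
r = 1/16 + 1/4 = 5/16 = 0.3125.

0.3125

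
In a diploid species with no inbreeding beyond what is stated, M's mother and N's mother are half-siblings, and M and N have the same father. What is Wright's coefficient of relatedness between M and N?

Relatedness sums over independent paths through distinct common ancestors.
M and N are related in two ways: half first cousins through their mothers (r = 1/16) and half-sibs through their shared father (r = 1/4).
r = 1/16 + 1/4 = 0.3125.

0.3125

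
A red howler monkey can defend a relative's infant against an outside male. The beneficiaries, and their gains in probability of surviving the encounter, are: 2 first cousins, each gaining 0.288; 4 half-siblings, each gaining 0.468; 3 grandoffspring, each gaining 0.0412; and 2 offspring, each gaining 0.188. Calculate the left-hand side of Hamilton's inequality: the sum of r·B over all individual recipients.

0.7589

r to a first cousin = 1/8 (first cousins share one grandparent pair — two paths of length 4: r = 2·(1/2)^4 = 1/8).
r to a half-sibling = 1/4 (half-sibs share one parent — one path of length 2: r = (1/2)^2 = 1/4).
r to a grandoffspring = 1/4 (two parent–offspring links: r = (1/2)^2 = 1/4).
r to an offspring = 1/2 (one parent–offspring link: r = (1/2)^1 = 1/2).
Summing one r·B term per recipient: 2·0.125·0.288 + 4·0.25·0.468 + 3·0.25·0.0412 + 2·0.5·0.188 = 0.7589.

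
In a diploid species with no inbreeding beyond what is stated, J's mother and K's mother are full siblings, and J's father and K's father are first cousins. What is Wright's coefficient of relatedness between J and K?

0.15625

With two independent routes of shared ancestry, r is the sum of the two contributions.
J and K are related in two ways: first cousins through their mothers (r = 1/8) and second cousins through their fathers (r = 1/32).
r = 1/8 + 1/32 = 0.15625.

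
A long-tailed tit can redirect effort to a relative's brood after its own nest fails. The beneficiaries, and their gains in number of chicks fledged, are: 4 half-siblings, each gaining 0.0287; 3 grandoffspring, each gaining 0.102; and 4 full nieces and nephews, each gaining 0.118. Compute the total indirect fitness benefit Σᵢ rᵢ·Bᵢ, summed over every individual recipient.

0.2232

r to a half-sibling = 0.25 (half-sibs share one parent — one path of length 2: r = (1/2)^2 = 1/4).
r to a grandoffspring = 0.25 (two parent–offspring links: r = (1/2)^2 = 1/4).
r to a full niece or nephew = 0.25 (full aunt/uncle↔niece/nephew: two paths of length 3 through the shared grandparent pair: r = 2·(1/2)^3 = 1/4).
Summing one r·B term per recipient: 4·0.25·0.0287 + 3·0.25·0.102 + 4·0.25·0.118 = 0.2232.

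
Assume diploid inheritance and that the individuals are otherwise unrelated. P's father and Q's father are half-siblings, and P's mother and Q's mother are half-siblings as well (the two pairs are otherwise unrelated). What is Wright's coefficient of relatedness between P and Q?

Relatedness sums over independent paths through distinct common ancestors.
P and Q are related in two ways: half first cousins through their fathers (r = 1/16) and half first cousins through their mothers (r = 1/16).
r = 1/16 + 1/16 = 0.125.

0.125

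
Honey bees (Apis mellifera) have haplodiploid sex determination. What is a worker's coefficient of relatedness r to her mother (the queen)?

0.5

One meiotic link between diploid queen and diploid daughter: r = 1/2.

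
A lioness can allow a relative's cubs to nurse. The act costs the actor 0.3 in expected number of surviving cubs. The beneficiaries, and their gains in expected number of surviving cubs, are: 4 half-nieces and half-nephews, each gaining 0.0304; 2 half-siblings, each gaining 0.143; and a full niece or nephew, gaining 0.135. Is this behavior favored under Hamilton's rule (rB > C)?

No

Hamilton's rule: the trait is favored when the sum of r·B over every recipient exceeds the actor's cost C.
r to a half-niece or half-nephew = 1/8 (half-aunt/uncle↔niece/nephew: one path of length 3: r = (1/2)^3 = 1/8).
r to a half-sibling = 0.25 (half-sibs share one parent — one path of length 2: r = (1/2)^2 = 1/4).
r to a full niece or nephew = 0.25 (full aunt/uncle↔niece/nephew: two paths of length 3 through the shared grandparent pair: r = 2·(1/2)^3 = 1/4).
Summing one r·B term per recipient: 4·0.125·0.0304 + 2·0.25·0.143 + 1·0.25·0.135 = 0.12045.
0.12045 < 0.3: the indirect benefit is less than the cost.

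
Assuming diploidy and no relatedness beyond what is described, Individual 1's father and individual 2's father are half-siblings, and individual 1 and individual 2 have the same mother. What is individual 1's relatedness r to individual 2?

Independent pedigree routes through distinct common ancestors add.
Individual 1 and individual 2 are related in two ways: half first cousins through their fathers (r = 1/16) and half-sibs through their shared mother (r = 1/4).
r = 1/16 + 1/4 = 0.3125.

0.3125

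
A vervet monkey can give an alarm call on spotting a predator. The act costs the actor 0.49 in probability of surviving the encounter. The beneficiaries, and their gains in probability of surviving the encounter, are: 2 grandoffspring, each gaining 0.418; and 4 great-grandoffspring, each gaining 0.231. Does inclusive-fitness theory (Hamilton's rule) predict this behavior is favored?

Hamilton's rule: the trait is favored when the sum of r·B over every recipient exceeds the actor's cost C.
r to a grandoffspring = 1/4 (two parent–offspring links: r = (1/2)^2 = 1/4).
r to a great-grandoffspring = 0.125 (three parent–offspring links: r = (1/2)^3 = 1/8).
Summing one r·B term per recipient: 2·0.25·0.418 + 4·0.125·0.231 = 0.3245.
0.3245 < 0.49: the indirect benefit is less than the cost.

No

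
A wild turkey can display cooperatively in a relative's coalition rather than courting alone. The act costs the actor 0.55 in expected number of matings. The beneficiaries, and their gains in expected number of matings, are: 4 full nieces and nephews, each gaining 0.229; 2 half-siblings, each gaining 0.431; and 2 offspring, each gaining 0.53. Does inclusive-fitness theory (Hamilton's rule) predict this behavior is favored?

Hamilton's rule: the trait is favored when the sum of r·B over every recipient exceeds the actor's cost C.
r to a full niece or nephew = 0.25 (full aunt/uncle↔niece/nephew: two paths of length 3 through the shared grandparent pair: r = 2·(1/2)^3 = 1/4).
r to a half-sibling = 1/4 (half-sibs share one parent — one path of length 2: r = (1/2)^2 = 1/4).
r to an offspring = 1/2 (one parent–offspring link: r = (1/2)^1 = 1/2).
Summing one r·B term per recipient: 4·0.25·0.229 + 2·0.25·0.431 + 2·0.5·0.53 = 0.9745.
0.9745 > 0.55: the indirect benefit exceeds the cost.

Yes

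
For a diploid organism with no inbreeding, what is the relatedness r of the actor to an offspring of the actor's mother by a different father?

0.25

Each parent–offspring link contributes a factor of 1/2, and independent paths through distinct common ancestors add.
Half-sibs share one parent — one path of length 2: r = (1/2)^2 = 1/4.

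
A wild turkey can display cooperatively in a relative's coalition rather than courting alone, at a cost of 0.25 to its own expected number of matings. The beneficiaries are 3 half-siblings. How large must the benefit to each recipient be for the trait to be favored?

r to a half-sibling = 1/4 (half-sibs share one parent — one path of length 2: r = (1/2)^2 = 1/4).
Hamilton's rule with n recipients of equal r: n·r·B > C, so B > C/(n·r) = 0.25/(3·0.25) = 0.3333.

0.3333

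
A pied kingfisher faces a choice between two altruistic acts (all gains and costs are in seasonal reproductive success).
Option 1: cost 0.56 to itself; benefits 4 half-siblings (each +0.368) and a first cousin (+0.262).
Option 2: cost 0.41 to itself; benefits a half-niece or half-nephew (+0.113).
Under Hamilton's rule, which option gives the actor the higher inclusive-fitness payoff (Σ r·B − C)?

Option 1: r to a half-sibling = 0.25.
Option 1: r to a first cousin = 0.125.
Option 1: Σ r·B − C = (4·0.25·0.368 + 1·0.125·0.262) − 0.56 = -0.15925.
Option 2: r to a half-niece or half-nephew = 0.125.
Option 2: Σ r·B − C = (1·0.125·0.113) − 0.41 = -0.395875.
Option 1 has the higher net inclusive-fitness payoff.

Option 1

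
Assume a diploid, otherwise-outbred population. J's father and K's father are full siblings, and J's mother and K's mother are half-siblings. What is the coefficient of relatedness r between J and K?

0.1875

Wright's path rule: contributions from independent ancestry routes add.
J and K are related in two ways: first cousins through their fathers (r = 1/8) and half first cousins through their mothers (r = 1/16).
r = 1/8 + 1/16 = 3/16 = 0.1875.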